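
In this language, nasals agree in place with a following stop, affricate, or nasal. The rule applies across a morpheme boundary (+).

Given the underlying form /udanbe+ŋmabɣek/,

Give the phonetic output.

/n/ before /b/ (labial) → [m]
/ŋ/ before /m/ (labial) → [m]

[udambe+mmabɣek]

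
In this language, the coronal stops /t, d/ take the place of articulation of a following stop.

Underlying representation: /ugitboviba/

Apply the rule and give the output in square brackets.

[ugipboviba]

/t/ before /b/ (labial) → [p]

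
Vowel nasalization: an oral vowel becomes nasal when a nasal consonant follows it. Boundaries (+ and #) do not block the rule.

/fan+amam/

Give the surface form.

[fãn+ãmãm]

/a/ before nasal /n/ → [ã]
/a/ before nasal /m/ → [ã]
/a/ before nasal /m/ → [ã]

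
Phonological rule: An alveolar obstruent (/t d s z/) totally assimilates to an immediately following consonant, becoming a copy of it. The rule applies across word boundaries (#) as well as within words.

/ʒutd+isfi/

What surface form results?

[ʒudd+iffi]

/t/ before /d/ → [d] (total assimilation)
/s/ before /f/ → [f] (total assimilation)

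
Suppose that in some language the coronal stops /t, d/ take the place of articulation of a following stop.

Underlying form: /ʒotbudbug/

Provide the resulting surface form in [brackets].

[ʒopbubbug]

/t/ before /b/ (labial) → [p]
/d/ before /b/ (labial) → [b]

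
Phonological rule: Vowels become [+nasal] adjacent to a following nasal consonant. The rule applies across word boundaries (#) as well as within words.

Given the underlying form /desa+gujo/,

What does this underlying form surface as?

[desa+gujo]

no segment meets the rule's conditions; no change.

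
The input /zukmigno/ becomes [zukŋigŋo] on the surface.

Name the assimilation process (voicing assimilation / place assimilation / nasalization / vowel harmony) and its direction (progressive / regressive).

place assimilation, progressive

/m/→[ŋ] /n/→[ŋ].
Each target copies a feature from the preceding segment, so the direction is progressive.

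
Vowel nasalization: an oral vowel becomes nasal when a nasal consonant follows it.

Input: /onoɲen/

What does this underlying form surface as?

/o/ before nasal /n/ → [õ]
/o/ before nasal /ɲ/ → [õ]
/e/ before nasal /n/ → [ẽ]

[õnõɲẽn]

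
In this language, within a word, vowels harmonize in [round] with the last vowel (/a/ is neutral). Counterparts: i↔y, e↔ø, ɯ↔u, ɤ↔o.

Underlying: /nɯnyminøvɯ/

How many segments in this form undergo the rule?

2

/y/ harmonizes with /ɯ/ ([-round]) → [i]
/ø/ harmonizes with /ɯ/ ([-round]) → [e]
2 segments change.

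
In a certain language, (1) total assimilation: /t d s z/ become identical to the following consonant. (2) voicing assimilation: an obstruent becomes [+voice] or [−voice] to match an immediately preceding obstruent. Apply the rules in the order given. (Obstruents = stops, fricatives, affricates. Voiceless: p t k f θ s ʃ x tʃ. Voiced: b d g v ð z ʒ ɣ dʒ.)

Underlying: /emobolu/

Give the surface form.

[emobolu]

Rule 1: no segment meets the rule's conditions; no change.
After rule 1: emobolu
Rule 2: no segment meets the rule's conditions; no change.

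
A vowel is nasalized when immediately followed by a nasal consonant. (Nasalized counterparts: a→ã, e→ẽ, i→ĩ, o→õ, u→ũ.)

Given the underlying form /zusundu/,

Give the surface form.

/u/ before nasal /n/ → [ũ]

[zusũndu]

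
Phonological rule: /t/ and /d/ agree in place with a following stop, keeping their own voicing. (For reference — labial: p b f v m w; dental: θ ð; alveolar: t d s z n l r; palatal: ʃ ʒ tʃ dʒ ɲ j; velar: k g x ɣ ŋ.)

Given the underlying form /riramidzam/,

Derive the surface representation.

no segment meets the rule's conditions; no change.

[riramidzam]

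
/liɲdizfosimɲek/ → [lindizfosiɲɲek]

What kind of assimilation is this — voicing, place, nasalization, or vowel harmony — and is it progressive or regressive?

/ɲ/→[n] /m/→[ɲ].
Each target copies a feature from the following segment, so the direction is regressive.

place assimilation, regressive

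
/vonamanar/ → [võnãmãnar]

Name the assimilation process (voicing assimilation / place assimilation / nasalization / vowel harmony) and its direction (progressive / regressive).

nasalization, regressive

/o/→[õ] /a/→[ã] /a/→[ã].
Each target copies a feature from the following segment, so the direction is regressive.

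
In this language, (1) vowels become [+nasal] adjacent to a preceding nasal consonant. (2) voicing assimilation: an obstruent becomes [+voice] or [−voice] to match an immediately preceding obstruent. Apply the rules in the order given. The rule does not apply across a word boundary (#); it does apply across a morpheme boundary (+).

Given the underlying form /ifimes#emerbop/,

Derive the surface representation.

Rule 1: /e/ after nasal /m/ → [ẽ]
Rule 1: /e/ after nasal /m/ → [ẽ]
After rule 1: ifimẽs#emẽrbop
Rule 2: no segment meets the rule's conditions; no change.

[ifimẽs#emẽrbop]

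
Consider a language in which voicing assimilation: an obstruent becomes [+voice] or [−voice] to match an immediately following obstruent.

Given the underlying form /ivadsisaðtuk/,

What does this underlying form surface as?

/d/ before /s/ (voiceless) → [t]
/ð/ before /t/ (voiceless) → [θ]

[ivatsisaθtuk]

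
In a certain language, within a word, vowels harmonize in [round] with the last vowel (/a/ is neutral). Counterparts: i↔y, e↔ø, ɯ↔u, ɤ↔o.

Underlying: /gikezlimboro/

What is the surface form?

/i/ harmonizes with /o/ ([+round]) → [y]
/e/ harmonizes with /o/ ([+round]) → [ø]
/i/ harmonizes with /o/ ([+round]) → [y]

[gykøzlymboro]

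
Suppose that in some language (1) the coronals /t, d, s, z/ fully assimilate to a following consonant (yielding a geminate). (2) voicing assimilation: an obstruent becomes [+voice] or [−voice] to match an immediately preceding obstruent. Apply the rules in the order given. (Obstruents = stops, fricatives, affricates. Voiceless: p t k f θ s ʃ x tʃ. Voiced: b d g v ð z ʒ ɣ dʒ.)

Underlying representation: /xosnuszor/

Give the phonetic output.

Rule 1: /s/ before /n/ → [n] (total assimilation)
Rule 1: /s/ before /z/ → [z] (total assimilation)
After rule 1: xonnuzzor
Rule 2: no segment meets the rule's conditions; no change.

[xonnuzzor]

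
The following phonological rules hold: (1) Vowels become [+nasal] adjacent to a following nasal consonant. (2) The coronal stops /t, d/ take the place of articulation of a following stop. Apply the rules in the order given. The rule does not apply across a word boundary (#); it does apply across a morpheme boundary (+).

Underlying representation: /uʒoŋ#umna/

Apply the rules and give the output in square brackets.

[uʒõŋ#ũmna]

Rule 1: /o/ before nasal /ŋ/ → [õ]
Rule 1: /u/ before nasal /m/ → [ũ]
After rule 1: uʒõŋ#ũmna
Rule 2: no segment meets the rule's conditions; no change.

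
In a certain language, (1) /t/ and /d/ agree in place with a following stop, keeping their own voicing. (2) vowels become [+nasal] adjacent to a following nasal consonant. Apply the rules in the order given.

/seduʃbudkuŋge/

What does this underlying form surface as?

Rule 1: /d/ before /k/ (velar) → [g]
After rule 1: seduʃbugkuŋge
Rule 2: /u/ before nasal /ŋ/ → [ũ]

[seduʃbugkũŋge]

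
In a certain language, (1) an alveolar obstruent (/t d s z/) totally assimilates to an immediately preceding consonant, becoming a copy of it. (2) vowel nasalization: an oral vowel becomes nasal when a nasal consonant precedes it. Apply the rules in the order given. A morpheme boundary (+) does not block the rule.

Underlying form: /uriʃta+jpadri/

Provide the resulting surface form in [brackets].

Rule 1: /t/ after /ʃ/ → [ʃ] (total assimilation)
After rule 1: uriʃʃa+jpadri
Rule 2: no segment meets the rule's conditions; no change.

[uriʃʃa+jpadri]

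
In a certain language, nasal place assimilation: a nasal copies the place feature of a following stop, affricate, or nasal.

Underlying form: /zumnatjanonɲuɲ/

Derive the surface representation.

/m/ before /n/ (alveolar) → [n]
/n/ before /ɲ/ (palatal) → [ɲ]

[zunnatjanoɲɲuɲ]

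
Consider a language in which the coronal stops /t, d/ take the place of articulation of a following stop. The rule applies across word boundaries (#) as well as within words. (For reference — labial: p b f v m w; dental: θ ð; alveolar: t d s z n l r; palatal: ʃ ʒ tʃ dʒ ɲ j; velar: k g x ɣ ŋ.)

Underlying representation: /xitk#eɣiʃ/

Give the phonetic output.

/t/ before /k/ (velar) → [k]

[xikk#eɣiʃ]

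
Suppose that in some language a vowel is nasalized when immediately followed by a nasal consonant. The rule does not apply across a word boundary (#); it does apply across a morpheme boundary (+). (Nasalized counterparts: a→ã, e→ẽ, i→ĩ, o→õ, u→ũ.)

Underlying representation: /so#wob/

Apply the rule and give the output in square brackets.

no segment meets the rule's conditions; no change.

[so#wob]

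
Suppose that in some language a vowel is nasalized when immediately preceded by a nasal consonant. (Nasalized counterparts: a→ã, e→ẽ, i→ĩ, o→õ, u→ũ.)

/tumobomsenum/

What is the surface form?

[tumõbomsenũm]

/o/ after nasal /m/ → [õ]
/u/ after nasal /n/ → [ũ]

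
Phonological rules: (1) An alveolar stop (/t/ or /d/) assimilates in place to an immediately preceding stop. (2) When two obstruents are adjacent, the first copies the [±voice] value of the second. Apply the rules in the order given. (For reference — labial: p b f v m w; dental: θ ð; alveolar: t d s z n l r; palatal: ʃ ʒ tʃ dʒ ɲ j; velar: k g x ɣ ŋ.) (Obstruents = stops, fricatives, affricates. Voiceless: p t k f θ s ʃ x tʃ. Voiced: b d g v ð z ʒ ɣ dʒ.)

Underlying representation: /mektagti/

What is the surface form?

Rule 1: /t/ after /k/ (velar) → [k]
Rule 1: /t/ after /g/ (velar) → [k]
After rule 1: mekkagki
Rule 2: /g/ before /k/ (voiceless) → [k]

[mekkakki]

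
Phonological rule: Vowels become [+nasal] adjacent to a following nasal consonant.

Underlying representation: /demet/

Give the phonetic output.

[dẽmet]

/e/ before nasal /m/ → [ẽ]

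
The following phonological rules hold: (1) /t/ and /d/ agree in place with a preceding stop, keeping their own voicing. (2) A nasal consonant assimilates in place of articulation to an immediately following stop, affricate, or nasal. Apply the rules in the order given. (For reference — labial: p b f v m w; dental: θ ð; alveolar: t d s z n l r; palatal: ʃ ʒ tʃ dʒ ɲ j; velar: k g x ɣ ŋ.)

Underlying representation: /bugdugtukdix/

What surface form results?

[buggugkukgix]

Rule 1: /d/ after /g/ (velar) → [g]
Rule 1: /t/ after /g/ (velar) → [k]
Rule 1: /d/ after /k/ (velar) → [g]
After rule 1: buggugkukgix
Rule 2: no segment meets the rule's conditions; no change.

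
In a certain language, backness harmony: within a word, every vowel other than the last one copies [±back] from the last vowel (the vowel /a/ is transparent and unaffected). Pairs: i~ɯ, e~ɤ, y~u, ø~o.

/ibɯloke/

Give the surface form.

[ibiløke]

/ɯ/ harmonizes with /e/ ([-back]) → [i]
/o/ harmonizes with /e/ ([-back]) → [ø]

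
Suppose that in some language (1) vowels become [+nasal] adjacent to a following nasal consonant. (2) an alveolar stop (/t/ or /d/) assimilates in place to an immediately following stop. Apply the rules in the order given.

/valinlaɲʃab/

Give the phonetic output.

Rule 1: /i/ before nasal /n/ → [ĩ]
Rule 1: /a/ before nasal /ɲ/ → [ã]
After rule 1: valĩnlãɲʃab
Rule 2: no segment meets the rule's conditions; no change.

[valĩnlãɲʃab]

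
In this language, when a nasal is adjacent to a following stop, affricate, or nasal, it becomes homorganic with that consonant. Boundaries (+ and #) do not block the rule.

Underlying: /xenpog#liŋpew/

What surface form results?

[xempog#limpew]

/n/ before /p/ (labial) → [m]
/ŋ/ before /p/ (labial) → [m]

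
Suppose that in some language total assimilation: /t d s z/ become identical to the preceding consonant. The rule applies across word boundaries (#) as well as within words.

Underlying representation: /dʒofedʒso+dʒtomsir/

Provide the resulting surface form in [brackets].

[dʒofedʒdʒo+dʒdʒommir]

/s/ after /dʒ/ → [dʒ] (total assimilation)
/t/ after /dʒ/ → [dʒ] (total assimilation)
/s/ after /m/ → [m] (total assimilation)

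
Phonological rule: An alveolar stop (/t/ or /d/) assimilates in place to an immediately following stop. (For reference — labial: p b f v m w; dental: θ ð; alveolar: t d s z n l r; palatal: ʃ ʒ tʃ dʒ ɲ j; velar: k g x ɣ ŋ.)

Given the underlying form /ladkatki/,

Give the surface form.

[lagkakki]

/d/ before /k/ (velar) → [g]
/t/ before /k/ (velar) → [k]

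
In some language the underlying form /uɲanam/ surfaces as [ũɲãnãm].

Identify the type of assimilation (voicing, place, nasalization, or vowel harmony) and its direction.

/u/→[ũ] /a/→[ã] /a/→[ã].
Each target copies a feature from the following segment, so the direction is regressive.

nasalization, regressive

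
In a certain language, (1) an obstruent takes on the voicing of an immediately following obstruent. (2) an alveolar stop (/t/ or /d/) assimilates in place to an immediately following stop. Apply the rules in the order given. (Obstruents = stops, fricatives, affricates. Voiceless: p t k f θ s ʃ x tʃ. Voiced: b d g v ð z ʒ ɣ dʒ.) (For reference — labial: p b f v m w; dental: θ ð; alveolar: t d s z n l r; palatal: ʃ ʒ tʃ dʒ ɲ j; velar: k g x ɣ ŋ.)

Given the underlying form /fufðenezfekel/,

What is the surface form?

[fuvðenesfekel]

Rule 1: /f/ before /ð/ (voiced) → [v]
Rule 1: /z/ before /f/ (voiceless) → [s]
After rule 1: fuvðenesfekel
Rule 2: no segment meets the rule's conditions; no change.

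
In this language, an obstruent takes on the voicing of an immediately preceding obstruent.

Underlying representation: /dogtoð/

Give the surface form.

/t/ after /g/ (voiced) → [d]

[dogdoð]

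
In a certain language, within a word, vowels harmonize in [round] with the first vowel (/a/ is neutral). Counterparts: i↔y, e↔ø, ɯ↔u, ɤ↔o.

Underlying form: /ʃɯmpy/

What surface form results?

/y/ harmonizes with /ɯ/ ([-round]) → [i]

[ʃɯmpi]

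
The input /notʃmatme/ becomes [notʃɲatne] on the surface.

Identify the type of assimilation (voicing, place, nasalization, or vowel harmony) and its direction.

place assimilation, progressive

/m/→[ɲ] /m/→[n].
Each target copies a feature from the preceding segment, so the direction is progressive.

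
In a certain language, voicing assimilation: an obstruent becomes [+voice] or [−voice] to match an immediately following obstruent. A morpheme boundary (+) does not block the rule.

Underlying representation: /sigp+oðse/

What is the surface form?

/g/ before /p/ (voiceless) → [k]
/ð/ before /s/ (voiceless) → [θ]

[sikp+oθse]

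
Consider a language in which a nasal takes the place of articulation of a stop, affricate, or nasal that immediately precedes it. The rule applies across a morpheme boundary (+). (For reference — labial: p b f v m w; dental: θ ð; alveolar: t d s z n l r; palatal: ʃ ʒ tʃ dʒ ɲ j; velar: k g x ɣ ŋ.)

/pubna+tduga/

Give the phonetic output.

[pubma+tduga]

/n/ after /b/ (labial) → [m]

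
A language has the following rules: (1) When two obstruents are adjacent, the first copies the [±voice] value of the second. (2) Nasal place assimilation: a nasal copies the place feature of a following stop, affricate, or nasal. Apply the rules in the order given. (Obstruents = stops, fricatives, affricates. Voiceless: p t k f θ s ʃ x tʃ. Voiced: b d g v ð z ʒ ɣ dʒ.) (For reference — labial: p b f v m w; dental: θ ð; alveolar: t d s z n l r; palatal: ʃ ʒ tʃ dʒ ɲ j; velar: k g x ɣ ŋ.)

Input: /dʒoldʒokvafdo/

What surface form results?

Rule 1: /k/ before /v/ (voiced) → [g]
Rule 1: /f/ before /d/ (voiced) → [v]
After rule 1: dʒoldʒogvavdo
Rule 2: no segment meets the rule's conditions; no change.

[dʒoldʒogvavdo]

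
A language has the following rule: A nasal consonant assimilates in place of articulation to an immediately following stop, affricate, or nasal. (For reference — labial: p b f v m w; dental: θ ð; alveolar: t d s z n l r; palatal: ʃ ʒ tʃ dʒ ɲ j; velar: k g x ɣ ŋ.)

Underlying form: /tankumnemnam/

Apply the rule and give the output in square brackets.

[taŋkunnennam]

/n/ before /k/ (velar) → [ŋ]
/m/ before /n/ (alveolar) → [n]
/m/ before /n/ (alveolar) → [n]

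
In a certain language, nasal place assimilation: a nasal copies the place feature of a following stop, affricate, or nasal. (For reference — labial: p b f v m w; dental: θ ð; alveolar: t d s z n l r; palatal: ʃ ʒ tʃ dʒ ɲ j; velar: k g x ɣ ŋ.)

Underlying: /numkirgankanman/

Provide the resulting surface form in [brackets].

[nuŋkirgaŋkamman]

/m/ before /k/ (velar) → [ŋ]
/n/ before /k/ (velar) → [ŋ]
/n/ before /m/ (labial) → [m]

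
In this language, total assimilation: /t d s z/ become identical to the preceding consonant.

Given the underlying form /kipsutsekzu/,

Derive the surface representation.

[kipputtekku]

/s/ after /p/ → [p] (total assimilation)
/s/ after /t/ → [t] (total assimilation)
/z/ after /k/ → [k] (total assimilation)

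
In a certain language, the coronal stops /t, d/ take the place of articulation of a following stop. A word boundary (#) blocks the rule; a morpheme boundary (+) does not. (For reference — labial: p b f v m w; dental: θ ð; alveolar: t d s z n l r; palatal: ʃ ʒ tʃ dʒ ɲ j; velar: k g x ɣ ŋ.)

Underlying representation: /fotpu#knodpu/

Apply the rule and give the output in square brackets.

/t/ before /p/ (labial) → [p]
/d/ before /p/ (labial) → [b]

[foppu#knobpu]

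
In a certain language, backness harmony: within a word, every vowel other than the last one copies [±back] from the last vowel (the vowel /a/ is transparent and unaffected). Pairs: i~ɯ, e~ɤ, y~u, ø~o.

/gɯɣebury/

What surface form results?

[giɣebyry]

/ɯ/ harmonizes with /y/ ([-back]) → [i]
/u/ harmonizes with /y/ ([-back]) → [y]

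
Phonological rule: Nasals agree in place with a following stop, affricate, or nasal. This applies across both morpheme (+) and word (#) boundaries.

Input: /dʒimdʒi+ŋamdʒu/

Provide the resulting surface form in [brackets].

/m/ before /dʒ/ (palatal) → [ɲ]
/m/ before /dʒ/ (palatal) → [ɲ]

[dʒiɲdʒi+ŋaɲdʒu]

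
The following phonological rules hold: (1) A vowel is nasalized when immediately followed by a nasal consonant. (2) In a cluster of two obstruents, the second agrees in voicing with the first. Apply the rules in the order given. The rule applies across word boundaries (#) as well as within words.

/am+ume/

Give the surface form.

[ãm+ũme]

Rule 1: /a/ before nasal /m/ → [ã]
Rule 1: /u/ before nasal /m/ → [ũ]
After rule 1: ãm+ũme
Rule 2: no segment meets the rule's conditions; no change.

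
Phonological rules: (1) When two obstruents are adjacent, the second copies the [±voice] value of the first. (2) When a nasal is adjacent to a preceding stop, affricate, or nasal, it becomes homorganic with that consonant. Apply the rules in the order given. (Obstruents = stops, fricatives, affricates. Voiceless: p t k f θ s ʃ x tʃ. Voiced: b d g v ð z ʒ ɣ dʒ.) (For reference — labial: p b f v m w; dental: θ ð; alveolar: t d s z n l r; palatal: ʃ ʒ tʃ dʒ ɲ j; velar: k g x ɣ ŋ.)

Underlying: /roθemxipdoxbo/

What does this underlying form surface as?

[roθemxiptoxpo]

Rule 1: /d/ after /p/ (voiceless) → [t]
Rule 1: /b/ after /x/ (voiceless) → [p]
After rule 1: roθemxiptoxpo
Rule 2: no segment meets the rule's conditions; no change.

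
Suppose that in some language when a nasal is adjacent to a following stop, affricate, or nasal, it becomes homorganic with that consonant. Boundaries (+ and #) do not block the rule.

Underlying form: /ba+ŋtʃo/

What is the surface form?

[ba+ɲtʃo]

/ŋ/ before /tʃ/ (palatal) → [ɲ]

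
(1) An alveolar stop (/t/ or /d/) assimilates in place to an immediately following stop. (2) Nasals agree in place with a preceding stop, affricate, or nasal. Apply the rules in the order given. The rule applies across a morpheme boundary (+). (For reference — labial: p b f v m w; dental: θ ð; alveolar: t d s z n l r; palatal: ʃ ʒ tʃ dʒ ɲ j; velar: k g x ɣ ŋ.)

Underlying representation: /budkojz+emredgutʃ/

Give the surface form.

[bugkojz+emreggutʃ]

Rule 1: /d/ before /k/ (velar) → [g]
Rule 1: /d/ before /g/ (velar) → [g]
After rule 1: bugkojz+emreggutʃ
Rule 2: no segment meets the rule's conditions; no change.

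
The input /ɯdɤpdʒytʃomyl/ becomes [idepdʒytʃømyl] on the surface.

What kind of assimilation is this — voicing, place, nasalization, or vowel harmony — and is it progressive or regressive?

vowel harmony, regressive

/ɯ/→[i] /ɤ/→[e] /o/→[ø].
Vowels agree with the last vowel, so the harmony is regressive.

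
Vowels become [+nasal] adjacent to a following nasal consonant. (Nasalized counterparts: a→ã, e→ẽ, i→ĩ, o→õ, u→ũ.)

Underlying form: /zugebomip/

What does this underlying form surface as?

/o/ before nasal /m/ → [õ]

[zugebõmip]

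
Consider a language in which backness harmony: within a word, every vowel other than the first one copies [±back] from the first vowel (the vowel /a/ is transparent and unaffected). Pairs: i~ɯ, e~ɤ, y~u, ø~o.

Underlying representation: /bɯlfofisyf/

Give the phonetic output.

[bɯlfofɯsuf]

/i/ harmonizes with /ɯ/ ([+back]) → [ɯ]
/y/ harmonizes with /ɯ/ ([+back]) → [u]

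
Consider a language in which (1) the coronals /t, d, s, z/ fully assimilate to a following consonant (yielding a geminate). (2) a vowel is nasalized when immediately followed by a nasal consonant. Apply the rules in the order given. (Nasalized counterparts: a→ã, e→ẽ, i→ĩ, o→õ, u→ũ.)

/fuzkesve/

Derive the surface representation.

Rule 1: /z/ before /k/ → [k] (total assimilation)
Rule 1: /s/ before /v/ → [v] (total assimilation)
After rule 1: fukkevve
Rule 2: no segment meets the rule's conditions; no change.

[fukkevve]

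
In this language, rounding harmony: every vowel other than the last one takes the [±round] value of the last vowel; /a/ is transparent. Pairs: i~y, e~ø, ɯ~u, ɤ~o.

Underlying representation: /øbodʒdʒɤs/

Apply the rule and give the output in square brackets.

/ø/ harmonizes with /ɤ/ ([-round]) → [e]
/o/ harmonizes with /ɤ/ ([-round]) → [ɤ]

[ebɤdʒdʒɤs]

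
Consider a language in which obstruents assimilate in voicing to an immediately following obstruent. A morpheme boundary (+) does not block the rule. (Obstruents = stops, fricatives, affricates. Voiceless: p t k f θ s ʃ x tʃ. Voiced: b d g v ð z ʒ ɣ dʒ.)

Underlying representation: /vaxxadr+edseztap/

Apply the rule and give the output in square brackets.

[vaxxadr+etsestap]

/d/ before /s/ (voiceless) → [t]
/z/ before /t/ (voiceless) → [s]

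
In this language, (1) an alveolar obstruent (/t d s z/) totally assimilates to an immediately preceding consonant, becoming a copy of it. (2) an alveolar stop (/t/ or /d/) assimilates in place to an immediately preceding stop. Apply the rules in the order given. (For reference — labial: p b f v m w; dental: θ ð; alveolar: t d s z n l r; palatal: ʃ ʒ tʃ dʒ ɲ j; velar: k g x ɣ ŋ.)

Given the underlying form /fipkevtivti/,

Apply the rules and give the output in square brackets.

Rule 1: /t/ after /v/ → [v] (total assimilation)
Rule 1: /t/ after /v/ → [v] (total assimilation)
After rule 1: fipkevvivvi
Rule 2: no segment meets the rule's conditions; no change.

[fipkevvivvi]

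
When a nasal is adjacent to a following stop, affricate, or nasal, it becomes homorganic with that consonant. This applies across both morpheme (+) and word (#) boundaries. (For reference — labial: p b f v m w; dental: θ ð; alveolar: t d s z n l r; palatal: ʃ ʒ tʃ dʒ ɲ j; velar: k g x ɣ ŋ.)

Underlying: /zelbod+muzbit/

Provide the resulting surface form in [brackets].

no segment meets the rule's conditions; no change.

[zelbod+muzbit]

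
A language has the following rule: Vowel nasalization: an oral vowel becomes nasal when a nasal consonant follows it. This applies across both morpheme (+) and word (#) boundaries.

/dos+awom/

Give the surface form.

/o/ before nasal /m/ → [õ]

[dos+awõm]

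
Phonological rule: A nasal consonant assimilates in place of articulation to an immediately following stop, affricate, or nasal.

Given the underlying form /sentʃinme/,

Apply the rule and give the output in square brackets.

/n/ before /tʃ/ (palatal) → [ɲ]
/n/ before /m/ (labial) → [m]

[seɲtʃimme]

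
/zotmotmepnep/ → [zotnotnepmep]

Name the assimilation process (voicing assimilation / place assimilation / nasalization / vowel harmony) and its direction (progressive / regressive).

/m/→[n] /m/→[n] /n/→[m].
Each target copies a feature from the preceding segment, so the direction is progressive.

place assimilation, progressive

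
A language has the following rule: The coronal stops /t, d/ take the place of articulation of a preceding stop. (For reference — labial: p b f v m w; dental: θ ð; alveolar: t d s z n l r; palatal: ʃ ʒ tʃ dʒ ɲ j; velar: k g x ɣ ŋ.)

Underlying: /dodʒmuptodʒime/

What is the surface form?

/t/ after /p/ (labial) → [p]

[dodʒmuppodʒime]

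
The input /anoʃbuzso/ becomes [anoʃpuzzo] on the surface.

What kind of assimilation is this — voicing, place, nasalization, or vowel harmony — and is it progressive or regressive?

voicing assimilation, progressive

/b/→[p] /s/→[z].
Each target copies a feature from the preceding segment, so the direction is progressive.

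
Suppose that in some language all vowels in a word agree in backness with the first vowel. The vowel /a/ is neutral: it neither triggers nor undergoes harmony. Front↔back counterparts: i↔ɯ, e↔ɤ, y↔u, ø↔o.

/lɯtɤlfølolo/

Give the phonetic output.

[lɯtɤlfololo]

/ø/ harmonizes with /ɯ/ ([+back]) → [o]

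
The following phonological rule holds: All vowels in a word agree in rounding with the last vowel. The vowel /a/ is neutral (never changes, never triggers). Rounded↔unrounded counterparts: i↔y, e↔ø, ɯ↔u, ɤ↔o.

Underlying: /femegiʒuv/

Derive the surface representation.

[fømøgyʒuv]

/e/ harmonizes with /u/ ([+round]) → [ø]
/e/ harmonizes with /u/ ([+round]) → [ø]
/i/ harmonizes with /u/ ([+round]) → [y]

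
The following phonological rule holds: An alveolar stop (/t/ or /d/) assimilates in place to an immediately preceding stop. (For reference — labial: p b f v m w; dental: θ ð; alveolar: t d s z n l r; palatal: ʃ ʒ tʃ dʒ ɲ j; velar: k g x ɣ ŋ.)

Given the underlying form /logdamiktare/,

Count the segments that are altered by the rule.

/d/ after /g/ (velar) → [g]
/t/ after /k/ (velar) → [k]
2 segments change.

2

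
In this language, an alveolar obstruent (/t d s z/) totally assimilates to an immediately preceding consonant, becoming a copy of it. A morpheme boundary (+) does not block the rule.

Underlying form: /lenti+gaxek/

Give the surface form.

/t/ after /n/ → [n] (total assimilation)

[lenni+gaxek]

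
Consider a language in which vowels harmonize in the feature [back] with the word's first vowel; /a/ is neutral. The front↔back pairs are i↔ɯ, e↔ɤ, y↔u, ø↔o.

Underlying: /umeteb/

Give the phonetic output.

[umɤtɤb]

/e/ harmonizes with /u/ ([+back]) → [ɤ]
/e/ harmonizes with /u/ ([+back]) → [ɤ]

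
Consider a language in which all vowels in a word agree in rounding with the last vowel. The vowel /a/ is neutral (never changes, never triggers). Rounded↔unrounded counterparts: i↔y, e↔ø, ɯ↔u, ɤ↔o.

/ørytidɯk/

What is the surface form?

[eritidɯk]

/ø/ harmonizes with /ɯ/ ([-round]) → [e]
/y/ harmonizes with /ɯ/ ([-round]) → [i]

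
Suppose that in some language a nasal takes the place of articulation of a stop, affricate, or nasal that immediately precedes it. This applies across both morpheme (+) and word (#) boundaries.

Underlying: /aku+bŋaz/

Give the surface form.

/ŋ/ after /b/ (labial) → [m]

[aku+bmaz]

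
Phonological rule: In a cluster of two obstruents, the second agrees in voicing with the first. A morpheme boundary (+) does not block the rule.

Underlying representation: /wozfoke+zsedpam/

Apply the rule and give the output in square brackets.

/f/ after /z/ (voiced) → [v]
/s/ after /z/ (voiced) → [z]
/p/ after /d/ (voiced) → [b]

[wozvoke+zzedbam]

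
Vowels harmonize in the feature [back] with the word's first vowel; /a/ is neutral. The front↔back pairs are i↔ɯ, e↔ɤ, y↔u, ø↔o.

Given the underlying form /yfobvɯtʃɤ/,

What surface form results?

/o/ harmonizes with /y/ ([-back]) → [ø]
/ɯ/ harmonizes with /y/ ([-back]) → [i]
/ɤ/ harmonizes with /y/ ([-back]) → [e]

[yføbvitʃe]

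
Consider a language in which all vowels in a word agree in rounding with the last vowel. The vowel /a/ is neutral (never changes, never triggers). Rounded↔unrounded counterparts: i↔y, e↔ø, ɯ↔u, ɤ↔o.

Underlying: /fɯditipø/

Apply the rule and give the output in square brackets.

[fudytypø]

/ɯ/ harmonizes with /ø/ ([+round]) → [u]
/i/ harmonizes with /ø/ ([+round]) → [y]
/i/ harmonizes with /ø/ ([+round]) → [y]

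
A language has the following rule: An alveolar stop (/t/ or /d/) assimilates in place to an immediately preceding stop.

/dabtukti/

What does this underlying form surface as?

/t/ after /b/ (labial) → [p]
/t/ after /k/ (velar) → [k]

[dabpukki]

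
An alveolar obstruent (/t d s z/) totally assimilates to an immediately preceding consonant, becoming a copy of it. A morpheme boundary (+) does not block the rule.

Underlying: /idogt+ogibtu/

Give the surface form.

/t/ after /g/ → [g] (total assimilation)
/t/ after /b/ → [b] (total assimilation)

[idogg+ogibbu]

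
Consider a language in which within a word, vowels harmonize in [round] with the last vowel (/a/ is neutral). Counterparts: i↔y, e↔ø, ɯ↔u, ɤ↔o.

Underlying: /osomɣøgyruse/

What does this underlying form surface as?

[ɤsɤmɣegirɯse]

/o/ harmonizes with /e/ ([-round]) → [ɤ]
/o/ harmonizes with /e/ ([-round]) → [ɤ]
/ø/ harmonizes with /e/ ([-round]) → [e]
/y/ harmonizes with /e/ ([-round]) → [i]
/u/ harmonizes with /e/ ([-round]) → [ɯ]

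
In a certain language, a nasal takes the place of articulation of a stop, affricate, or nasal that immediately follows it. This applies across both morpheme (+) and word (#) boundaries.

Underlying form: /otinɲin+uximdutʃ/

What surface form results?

/n/ before /ɲ/ (palatal) → [ɲ]
/m/ before /d/ (alveolar) → [n]

[otiɲɲin+uxindutʃ]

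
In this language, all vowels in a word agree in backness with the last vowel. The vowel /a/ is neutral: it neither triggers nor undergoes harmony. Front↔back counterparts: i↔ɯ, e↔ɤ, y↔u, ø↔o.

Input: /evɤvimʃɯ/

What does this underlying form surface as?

[ɤvɤvɯmʃɯ]

/e/ harmonizes with /ɯ/ ([+back]) → [ɤ]
/i/ harmonizes with /ɯ/ ([+back]) → [ɯ]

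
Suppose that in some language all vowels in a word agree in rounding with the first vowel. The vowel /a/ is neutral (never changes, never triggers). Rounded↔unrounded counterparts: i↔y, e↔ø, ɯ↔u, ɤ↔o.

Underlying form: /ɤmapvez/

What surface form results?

[ɤmapvez]

no segment meets the rule's conditions; no change.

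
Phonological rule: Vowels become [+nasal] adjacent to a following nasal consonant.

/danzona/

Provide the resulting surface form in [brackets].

[dãnzõna]

/a/ before nasal /n/ → [ã]
/o/ before nasal /n/ → [õ]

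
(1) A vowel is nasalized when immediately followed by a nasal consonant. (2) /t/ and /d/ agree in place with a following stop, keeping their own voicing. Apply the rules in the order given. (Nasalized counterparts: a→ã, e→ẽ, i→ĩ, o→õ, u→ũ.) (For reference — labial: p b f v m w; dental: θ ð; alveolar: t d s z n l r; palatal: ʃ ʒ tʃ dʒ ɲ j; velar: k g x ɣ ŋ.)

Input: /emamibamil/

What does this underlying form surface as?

[ẽmãmibãmil]

Rule 1: /e/ before nasal /m/ → [ẽ]
Rule 1: /a/ before nasal /m/ → [ã]
Rule 1: /a/ before nasal /m/ → [ã]
After rule 1: ẽmãmibãmil
Rule 2: no segment meets the rule's conditions; no change.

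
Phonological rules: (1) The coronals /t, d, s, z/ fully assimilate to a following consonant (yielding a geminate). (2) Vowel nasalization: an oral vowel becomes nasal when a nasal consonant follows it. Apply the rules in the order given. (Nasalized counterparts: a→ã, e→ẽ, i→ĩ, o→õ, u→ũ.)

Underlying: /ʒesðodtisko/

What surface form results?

Rule 1: /s/ before /ð/ → [ð] (total assimilation)
Rule 1: /d/ before /t/ → [t] (total assimilation)
Rule 1: /s/ before /k/ → [k] (total assimilation)
After rule 1: ʒeððottikko
Rule 2: no segment meets the rule's conditions; no change.

[ʒeððottikko]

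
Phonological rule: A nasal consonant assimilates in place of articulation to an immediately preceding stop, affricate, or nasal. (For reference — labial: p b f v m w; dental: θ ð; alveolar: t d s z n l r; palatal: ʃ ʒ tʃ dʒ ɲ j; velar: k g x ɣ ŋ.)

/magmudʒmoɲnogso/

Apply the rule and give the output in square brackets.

/m/ after /g/ (velar) → [ŋ]
/m/ after /dʒ/ (palatal) → [ɲ]
/n/ after /ɲ/ (palatal) → [ɲ]

[magŋudʒɲoɲɲogso]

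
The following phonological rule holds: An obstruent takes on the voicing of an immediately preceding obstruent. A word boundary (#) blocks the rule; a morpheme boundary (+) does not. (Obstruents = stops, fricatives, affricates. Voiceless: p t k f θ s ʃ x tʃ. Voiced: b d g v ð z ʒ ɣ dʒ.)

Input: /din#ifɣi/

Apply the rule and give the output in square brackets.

[din#ifxi]

/ɣ/ after /f/ (voiceless) → [x]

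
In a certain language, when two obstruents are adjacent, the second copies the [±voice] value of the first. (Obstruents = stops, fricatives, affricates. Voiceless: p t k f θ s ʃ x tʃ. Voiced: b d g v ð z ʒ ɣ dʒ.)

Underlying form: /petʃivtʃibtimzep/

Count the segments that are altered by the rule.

2

/tʃ/ after /v/ (voiced) → [dʒ]
/t/ after /b/ (voiced) → [d]
2 segments change.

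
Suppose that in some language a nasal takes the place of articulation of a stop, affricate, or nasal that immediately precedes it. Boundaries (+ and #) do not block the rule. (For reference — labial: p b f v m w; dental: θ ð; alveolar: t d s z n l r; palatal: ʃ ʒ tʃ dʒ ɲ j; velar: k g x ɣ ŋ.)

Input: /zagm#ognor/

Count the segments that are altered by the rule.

2

/m/ after /g/ (velar) → [ŋ]
/n/ after /g/ (velar) → [ŋ]
2 segments change.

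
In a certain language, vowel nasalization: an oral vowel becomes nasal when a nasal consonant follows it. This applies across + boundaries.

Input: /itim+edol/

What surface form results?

/i/ before nasal /m/ → [ĩ]

[itĩm+edol]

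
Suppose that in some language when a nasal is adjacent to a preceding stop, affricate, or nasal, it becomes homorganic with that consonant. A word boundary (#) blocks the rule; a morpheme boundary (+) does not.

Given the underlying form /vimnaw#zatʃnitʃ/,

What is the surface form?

/n/ after /m/ (labial) → [m]
/n/ after /tʃ/ (palatal) → [ɲ]

[vimmaw#zatʃɲitʃ]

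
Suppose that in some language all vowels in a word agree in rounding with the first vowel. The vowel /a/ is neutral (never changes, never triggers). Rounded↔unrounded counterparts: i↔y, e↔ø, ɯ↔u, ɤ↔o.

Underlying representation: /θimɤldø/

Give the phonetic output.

/ø/ harmonizes with /i/ ([-round]) → [e]

[θimɤlde]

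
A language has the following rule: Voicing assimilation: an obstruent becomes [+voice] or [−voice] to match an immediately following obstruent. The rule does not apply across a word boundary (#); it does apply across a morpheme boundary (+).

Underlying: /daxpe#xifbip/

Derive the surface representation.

[daxpe#xivbip]

/f/ before /b/ (voiced) → [v]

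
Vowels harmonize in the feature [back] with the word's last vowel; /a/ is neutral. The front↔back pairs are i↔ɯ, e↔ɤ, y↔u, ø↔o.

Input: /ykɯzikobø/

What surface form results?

/ɯ/ harmonizes with /ø/ ([-back]) → [i]
/o/ harmonizes with /ø/ ([-back]) → [ø]

[ykizikøbø]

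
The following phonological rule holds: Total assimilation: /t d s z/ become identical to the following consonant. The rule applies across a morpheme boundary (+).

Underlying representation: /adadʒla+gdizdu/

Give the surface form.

[adadʒla+gdiddu]

/z/ before /d/ → [d] (total assimilation)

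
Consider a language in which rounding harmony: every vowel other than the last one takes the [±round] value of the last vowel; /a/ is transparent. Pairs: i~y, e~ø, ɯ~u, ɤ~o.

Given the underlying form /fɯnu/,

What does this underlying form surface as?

[funu]

/ɯ/ harmonizes with /u/ ([+round]) → [u]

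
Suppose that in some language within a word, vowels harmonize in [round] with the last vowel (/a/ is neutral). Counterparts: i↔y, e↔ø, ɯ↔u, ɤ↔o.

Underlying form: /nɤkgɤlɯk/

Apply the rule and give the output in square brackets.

[nɤkgɤlɯk]

no segment meets the rule's conditions; no change.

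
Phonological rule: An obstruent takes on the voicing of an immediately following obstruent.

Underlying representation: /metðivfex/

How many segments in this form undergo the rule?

2

/t/ before /ð/ (voiced) → [d]
/v/ before /f/ (voiceless) → [f]
2 segments change.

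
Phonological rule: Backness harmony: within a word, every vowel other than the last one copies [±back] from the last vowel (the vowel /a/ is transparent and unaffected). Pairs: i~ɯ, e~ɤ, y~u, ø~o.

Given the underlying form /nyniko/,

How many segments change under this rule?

2

/y/ harmonizes with /o/ ([+back]) → [u]
/i/ harmonizes with /o/ ([+back]) → [ɯ]
2 segments change.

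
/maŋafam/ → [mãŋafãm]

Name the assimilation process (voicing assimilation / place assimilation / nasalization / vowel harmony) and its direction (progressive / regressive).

/a/→[ã] /a/→[ã].
Each target copies a feature from the following segment, so the direction is regressive.

nasalization, regressive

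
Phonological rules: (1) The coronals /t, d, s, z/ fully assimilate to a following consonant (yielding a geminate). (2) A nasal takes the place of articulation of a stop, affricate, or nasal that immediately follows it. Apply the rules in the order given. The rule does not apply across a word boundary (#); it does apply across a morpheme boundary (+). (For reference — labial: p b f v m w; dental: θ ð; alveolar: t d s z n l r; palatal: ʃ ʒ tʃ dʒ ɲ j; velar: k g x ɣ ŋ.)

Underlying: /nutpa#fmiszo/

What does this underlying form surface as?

[nuppa#fmizzo]

Rule 1: /t/ before /p/ → [p] (total assimilation)
Rule 1: /s/ before /z/ → [z] (total assimilation)
After rule 1: nuppa#fmizzo
Rule 2: no segment meets the rule's conditions; no change.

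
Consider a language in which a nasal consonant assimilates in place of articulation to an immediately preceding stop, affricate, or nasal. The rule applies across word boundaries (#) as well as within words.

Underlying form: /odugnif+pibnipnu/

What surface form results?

[odugŋif+pibmipmu]

/n/ after /g/ (velar) → [ŋ]
/n/ after /b/ (labial) → [m]
/n/ after /p/ (labial) → [m]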